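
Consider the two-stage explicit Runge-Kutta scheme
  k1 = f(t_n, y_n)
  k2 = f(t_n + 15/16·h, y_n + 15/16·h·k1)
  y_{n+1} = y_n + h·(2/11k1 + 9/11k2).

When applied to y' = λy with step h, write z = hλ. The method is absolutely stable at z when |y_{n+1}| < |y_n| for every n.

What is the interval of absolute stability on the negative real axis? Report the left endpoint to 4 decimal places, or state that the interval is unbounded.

Test eqn y'=λy, z=hλ:
  k1=λy_n ⇒ h·k1=z·y_n;  k2=λ(1+15/16z)y_n ⇒ h·k2=z(1+15/16z)y_n
  y_{n+1}/y_n = 1 + 2/11z + 9/11z(1+15/16z) = 1 + z + 135/176z²
  so R(z) = 1 + z + 135/176z².

Find x<0 with |R(x)|<1.
x=-1.66: |R|=1.4537
R=1: x+135/176x²=0 ⇒ x=−176/135=-1.3037; min R=1−1/(4·135/176)=0.6741>−1
Confirm numerically:
  x=-1.178: |R|=0.88642 <1
  x=-0.828: |R|=0.69787 <1
  x=-0.803: |R|=0.69160 <1
  x=-0.801: |R|=0.69114 <1
  x=-1.717: |R|=1.54432 >1
  x=-1.560: |R|=1.30668 >1
  x=-1.353: |R|=1.05116 >1
Stable set (-1.3037, 0).

z∈(-1.3037,0).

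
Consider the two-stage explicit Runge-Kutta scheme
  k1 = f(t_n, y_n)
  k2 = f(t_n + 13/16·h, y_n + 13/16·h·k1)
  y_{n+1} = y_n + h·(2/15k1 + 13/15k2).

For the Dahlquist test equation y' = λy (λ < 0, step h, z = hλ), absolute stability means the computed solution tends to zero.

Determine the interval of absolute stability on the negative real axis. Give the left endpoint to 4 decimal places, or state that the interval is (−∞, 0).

z∈(-1.4201,0).

On y'=λy, z=hλ:
  k1=λy_n ⇒ h·k1=z·y_n;  k2=λ(1+13/16z)y_n ⇒ h·k2=z(1+13/16z)y_n
  y_{n+1}/y_n = 1 + 2/15z + 13/15z(1+13/16z) = 1 + z + 169/240z²
  ⇒ R(z) = 1 + z + 169/240z².

Boundary: |R(x)|=1, x<0.
x=-0.54: |R|=0.6653
R=1: x+169/240x²=0 ⇒ x=−240/169=-1.4201; min R=1−1/(4·169/240)=0.6450>−1
Confirm numerically:
  x=-1.188: |R|=0.80582 <1
  x=-1.149: |R|=0.78064 <1
  x=-0.761: |R|=0.64680 <1
  x=-1.817: |R|=1.50780 >1
  x=-1.772: |R|=1.43907 >1
  x=-1.681: |R|=1.30881 >1
Interval (-1.4201, 0).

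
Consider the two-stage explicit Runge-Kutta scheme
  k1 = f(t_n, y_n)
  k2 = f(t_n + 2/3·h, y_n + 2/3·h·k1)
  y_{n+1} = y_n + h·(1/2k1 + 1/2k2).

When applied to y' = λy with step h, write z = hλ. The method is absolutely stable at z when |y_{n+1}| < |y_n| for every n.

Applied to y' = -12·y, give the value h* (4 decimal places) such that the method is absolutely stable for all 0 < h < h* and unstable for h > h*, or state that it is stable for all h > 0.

(-3.0000,0); λ=-12 ⇒ h* = (3)/12 = 0.2500.

On y'=λy, z=hλ:
  k1=λy_n ⇒ h·k1=z·y_n;  k2=λ(1+2/3z)y_n ⇒ h·k2=z(1+2/3z)y_n
  y_{n+1}/y_n = 1 + 1/2z + 1/2z(1+2/3z) = 1 + z + 1/3z²
  ⇒ R(z) = 1 + z + 1/3z².

Find x<0 with |R(x)|<1.
x=-0.44: |R|=0.6245
R=1: x+1/3x²=0 ⇒ x=−3=-3.0000; min R=1−1/(4·1/3)=0.2500>−1
Confirm numerically:
  x=-2.449: |R|=0.55020 <1
  x=-1.949: |R|=0.31720 <1
  x=-1.635: |R|=0.25607 <1
  x=-1.424: |R|=0.25193 <1
  x=-3.421: |R|=1.48008 >1
  x=-3.392: |R|=1.44322 >1
  x=-3.024: |R|=1.02419 >1
Interval (-3.0000, 0).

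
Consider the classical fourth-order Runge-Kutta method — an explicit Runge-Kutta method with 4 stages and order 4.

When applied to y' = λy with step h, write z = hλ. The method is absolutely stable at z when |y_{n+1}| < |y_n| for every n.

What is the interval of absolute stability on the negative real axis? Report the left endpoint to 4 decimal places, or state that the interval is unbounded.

z∈(-2.7853,0).

On y'=λy, z=hλ:
  order 4, 4-stage ⇒ R(z)=1+z+z^2/2+z^3/6+z^4/24
  (e.g. R(-1.22)=0.31386, |R|=0.31386)

Need |R(x)|<1, x<0.
x=-1.22: |R|=0.3139
|R(-2.85)|=1.1020 |R(-1.03)|=0.3652 |R(-0.63)|=0.5333
Bisect:
  x_lo=-3.1048 |R|=1.5986  x_hi=-0.0976 |R|=0.9070
  mid=-1.60120 |R|=0.27040 →hi
  mid=-2.35298 |R|=0.52127 →hi
  mid=-2.72888 |R|=0.91822 →hi
  mid=-2.91682 |R|=1.21710 →lo
  mid=-2.82285 |R|=1.05811 →lo
  mid=-2.77586 |R|=0.98587 →hi
  mid=-2.79935 |R|=1.02141 →lo
  mid=-2.78761 |R|=1.00350 →lo
  ...
  [-2.78541,-2.78522] ⇒ x*=-2.7853
So |R|<1 on (-2.7853, 0).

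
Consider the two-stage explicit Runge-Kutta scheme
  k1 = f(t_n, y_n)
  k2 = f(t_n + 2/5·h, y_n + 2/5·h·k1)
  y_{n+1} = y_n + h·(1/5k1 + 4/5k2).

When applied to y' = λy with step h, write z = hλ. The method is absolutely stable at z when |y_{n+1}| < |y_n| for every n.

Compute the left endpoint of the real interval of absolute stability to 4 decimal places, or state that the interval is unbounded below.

With y'=λy (z=hλ):
  k1=λy_n ⇒ h·k1=z·y_n;  k2=λ(1+2/5z)y_n ⇒ h·k2=z(1+2/5z)y_n
  y_{n+1}/y_n = 1 + 1/5z + 4/5z(1+2/5z) = 1 + z + 8/25z²
  R(z) = 1 + z + 8/25z².

Solve |R(x)|<1 on ℝ⁻.
x=-0.96: |R|=0.3349
R=1: x+8/25x²=0 ⇒ x=−25/8=-3.1250; min R=1−1/(4·8/25)=0.2188>−1
Confirm numerically:
  x=-3.072: |R|=0.94790 <1
  x=-2.111: |R|=0.31502 <1
  x=-1.527: |R|=0.21915 <1
  x=-3.659: |R|=1.62525 >1
  x=-3.342: |R|=1.23207 >1
So |R|<1 on (-3.1250, 0).

left endpoint -3.1250.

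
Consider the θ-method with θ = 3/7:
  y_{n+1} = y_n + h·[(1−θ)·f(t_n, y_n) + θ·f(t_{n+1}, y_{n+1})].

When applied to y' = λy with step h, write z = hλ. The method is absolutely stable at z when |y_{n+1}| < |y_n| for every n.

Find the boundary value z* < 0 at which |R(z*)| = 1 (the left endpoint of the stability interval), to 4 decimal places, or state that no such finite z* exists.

left endpoint -14.0000.

With y'=λy (z=hλ):
  y_{n+1} = y_n + z·[4/7·y_n + 3/7·y_{n+1}] ⇒ (1 − 3/7z)y_{n+1} = (1 + 4/7z)y_n
  ⇒ R(z) = (1 + 4/7z)/(1 − 3/7z).

Boundary: |R(x)|=1, x<0.
x=-1.1: |R|=0.2524
R=−1: 1+4/7x = −1+3/7x ⇒ -1/7x=2 ⇒ x=2/(-1/7)=-14.0000
Confirm numerically:
  x=-13.866: |R|=0.99724 <1
  x=-11.156: |R|=0.92972 <1
  x=-9.503: |R|=0.87336 <1
  x=-8.113: |R|=0.81215 <1
  x=-14.600: |R|=1.01181 >1
  x=-14.093: |R|=1.00189 >1
Interval (-14.0000, 0).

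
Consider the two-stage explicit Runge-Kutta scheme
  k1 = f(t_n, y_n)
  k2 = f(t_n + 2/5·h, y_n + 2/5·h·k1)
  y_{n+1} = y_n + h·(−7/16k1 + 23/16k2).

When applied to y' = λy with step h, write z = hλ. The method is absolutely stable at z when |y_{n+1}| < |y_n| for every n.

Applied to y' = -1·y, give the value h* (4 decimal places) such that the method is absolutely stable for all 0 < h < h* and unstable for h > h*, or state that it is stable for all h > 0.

On y'=λy, z=hλ:
  k1=λy_n ⇒ h·k1=z·y_n;  k2=λ(1+2/5z)y_n ⇒ h·k2=z(1+2/5z)y_n
  y_{n+1}/y_n = 1 − 7/16z + 23/16z(1+2/5z) = 1 + z + 23/40z²
  Hence R(z) = 1 + z + 23/40z².

Solve |R(x)|<1 on ℝ⁻.
x=-1.53: |R|=0.8160
R=1: x+23/40x²=0 ⇒ x=−40/23=-1.7391; min R=1−1/(4·23/40)=0.5652>−1
Confirm numerically:
  x=-1.255: |R|=0.65064 <1
  x=-1.146: |R|=0.60916 <1
  x=-1.013: |R|=0.57705 <1
  x=-0.941: |R|=0.56815 <1
  x=-1.917: |R|=1.19606 >1
  x=-1.805: |R|=1.06836 >1
Stable set (-1.7391, 0).

(-1.7391,0); λ=-1 ⇒ h* = (40/23)/1 = 1.7391.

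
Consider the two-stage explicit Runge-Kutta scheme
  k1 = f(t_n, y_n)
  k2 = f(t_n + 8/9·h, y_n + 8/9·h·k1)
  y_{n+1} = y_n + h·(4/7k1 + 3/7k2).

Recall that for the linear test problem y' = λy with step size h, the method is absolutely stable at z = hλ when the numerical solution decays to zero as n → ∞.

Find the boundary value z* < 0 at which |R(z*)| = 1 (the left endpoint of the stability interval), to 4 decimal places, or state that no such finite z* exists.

Set f=λy, z=hλ:
  k1=λy_n ⇒ h·k1=z·y_n;  k2=λ(1+8/9z)y_n ⇒ h·k2=z(1+8/9z)y_n
  y_{n+1}/y_n = 1 + 4/7z + 3/7z(1+8/9z) = 1 + z + 8/21z²
  ⇒ R(z) = 1 + z + 8/21z².

Find x<0 with |R(x)|<1.
x=-0.37: |R|=0.6822
R=1: x+8/21x²=0 ⇒ x=−21/8=-2.6250; min R=1−1/(4·8/21)=0.3438>−1
Confirm numerically:
  x=-2.564: |R|=0.94042 <1
  x=-2.226: |R|=0.66165 <1
  x=-1.815: |R|=0.43994 <1
  x=-1.185: |R|=0.34994 <1
  x=-3.161: |R|=1.64545 >1
  x=-3.086: |R|=1.54196 >1
  x=-2.790: |R|=1.17537 >1
Interval (-2.6250, 0).

z* = -2.6250.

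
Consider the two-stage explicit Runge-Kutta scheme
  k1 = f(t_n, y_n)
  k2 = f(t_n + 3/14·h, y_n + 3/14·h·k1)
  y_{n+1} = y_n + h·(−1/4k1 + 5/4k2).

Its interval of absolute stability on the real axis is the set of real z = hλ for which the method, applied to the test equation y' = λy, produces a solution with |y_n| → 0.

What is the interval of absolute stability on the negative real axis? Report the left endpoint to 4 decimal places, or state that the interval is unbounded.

z∈(-3.7333,0).

With y'=λy (z=hλ):
  k1=λy_n ⇒ h·k1=z·y_n;  k2=λ(1+3/14z)y_n ⇒ h·k2=z(1+3/14z)y_n
  y_{n+1}/y_n = 1 − 1/4z + 5/4z(1+3/14z) = 1 + z + 15/56z²
  so R(z) = 1 + z + 15/56z².

Need |R(x)|<1, x<0.
x=-0.85: |R|=0.3435
R=1: x+15/56x²=0 ⇒ x=−56/15=-3.7333; min R=1−1/(4·15/56)=0.0667>−1
Confirm numerically:
  x=-3.655: |R|=0.92331 <1
  x=-2.554: |R|=0.19321 <1
  x=-2.243: |R|=0.10460 <1
  x=-2.098: |R|=0.08100 <1
  x=-4.144: |R|=1.45584 >1
  x=-3.785: |R|=1.05238 >1
So |R|<1 on (-3.7333, 0).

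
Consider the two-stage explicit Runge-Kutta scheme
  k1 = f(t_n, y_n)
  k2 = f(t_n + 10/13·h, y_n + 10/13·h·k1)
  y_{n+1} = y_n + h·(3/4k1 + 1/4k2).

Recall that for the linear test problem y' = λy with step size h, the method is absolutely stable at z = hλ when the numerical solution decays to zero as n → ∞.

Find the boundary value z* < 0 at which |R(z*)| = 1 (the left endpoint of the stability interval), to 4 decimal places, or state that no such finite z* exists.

With y'=λy (z=hλ):
  k1=λy_n ⇒ h·k1=z·y_n;  k2=λ(1+10/13z)y_n ⇒ h·k2=z(1+10/13z)y_n
  y_{n+1}/y_n = 1 + 3/4z + 1/4z(1+10/13z) = 1 + z + 5/26z²
  ⇒ R(z) = 1 + z + 5/26z².

Boundary: |R(x)|=1, x<0.
x=-0.55: |R|=0.5082
R=1: x+5/26x²=0 ⇒ x=−26/5=-5.2000; min R=1−1/(4·5/26)=-0.3000>−1
Confirm numerically:
  x=-4.743: |R|=0.58316 <1
  x=-3.859: |R|=0.00482 <1
  x=-2.576: |R|=0.29989 <1
  x=-2.246: |R|=0.27590 <1
  x=-5.232: |R|=1.03220 >1
  x=-5.224: |R|=1.02411 >1
Interval (-5.2000, 0).

left endpoint -5.2000.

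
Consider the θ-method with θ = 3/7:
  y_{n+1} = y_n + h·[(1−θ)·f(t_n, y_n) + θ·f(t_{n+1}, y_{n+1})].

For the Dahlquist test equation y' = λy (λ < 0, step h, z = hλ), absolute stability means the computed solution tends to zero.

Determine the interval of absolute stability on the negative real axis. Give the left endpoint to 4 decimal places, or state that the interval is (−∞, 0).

(-14.0000, 0).

Test eqn y'=λy, z=hλ:
  y_{n+1} = y_n + z·[4/7·y_n + 3/7·y_{n+1}] ⇒ (1 − 3/7z)y_{n+1} = (1 + 4/7z)y_n
  ⇒ R(z) = (1 + 4/7z)/(1 − 3/7z).

Boundary: |R(x)|=1, x<0.
x=-0.49: |R|=0.5950
R=−1: 1+4/7x = −1+3/7x ⇒ -1/7x=2 ⇒ x=2/(-1/7)=-14.0000
Confirm numerically:
  x=-11.331: |R|=0.93489 <1
  x=-10.518: |R|=0.90969 <1
  x=-7.201: |R|=0.76230 <1
  x=-14.570: |R|=1.01124 >1
  x=-14.342: |R|=1.00684 >1
So |R|<1 on (-14.0000, 0).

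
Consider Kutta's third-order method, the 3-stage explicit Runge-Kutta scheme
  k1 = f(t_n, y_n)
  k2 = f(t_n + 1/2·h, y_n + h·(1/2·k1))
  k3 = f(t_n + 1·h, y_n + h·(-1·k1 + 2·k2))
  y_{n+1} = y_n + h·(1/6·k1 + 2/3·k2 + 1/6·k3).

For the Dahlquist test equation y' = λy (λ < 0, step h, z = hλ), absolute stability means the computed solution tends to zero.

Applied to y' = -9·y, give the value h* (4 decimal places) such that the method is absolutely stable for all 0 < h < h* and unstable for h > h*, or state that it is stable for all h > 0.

Test eqn y'=λy, z=hλ:
  order 3, 3-stage ⇒ R(z)=1+z+z^2/2+z^3/6
  (e.g. R(-1.47)=0.08103, |R|=0.08103)

Boundary: |R(x)|=1, x<0.
x=-1.47: |R|=0.0810
|R(-1.95)|=0.2846 |R(-1.66)|=0.0446 |R(-1.18)|=0.2424
Bisect:
  x_lo=-3.1382 |R|=2.3651  x_hi=-0.3620 |R|=0.6956
  mid=-1.75010 |R|=0.11206 →hi
  mid=-2.44417 |R|=0.89075 →hi
  mid=-2.79120 |R|=1.52008 →lo
  mid=-2.61768 |R|=1.18106 →lo
  mid=-2.53092 |R|=1.03014 →lo
  mid=-2.48755 |R|=0.95904 →hi
  mid=-2.50924 |R|=0.99424 →hi
  mid=-2.52008 |R|=1.01210 →lo
  mid=-2.51466 |R|=1.00315 →lo
  ...
  [-2.51279,-2.51262] ⇒ x*=-2.5127
Stable set (-2.5127, 0).

(-2.5127,0); λ=-9 ⇒ h* = 0.2792.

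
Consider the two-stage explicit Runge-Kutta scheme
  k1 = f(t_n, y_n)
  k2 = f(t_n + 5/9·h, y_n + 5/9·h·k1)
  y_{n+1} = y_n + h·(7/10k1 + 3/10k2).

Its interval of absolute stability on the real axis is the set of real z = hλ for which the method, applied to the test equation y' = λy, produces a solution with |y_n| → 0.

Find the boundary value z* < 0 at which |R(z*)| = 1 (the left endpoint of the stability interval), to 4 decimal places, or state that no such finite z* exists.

z* = -6.0000.

Set f=λy, z=hλ:
  k1=λy_n ⇒ h·k1=z·y_n;  k2=λ(1+5/9z)y_n ⇒ h·k2=z(1+5/9z)y_n
  y_{n+1}/y_n = 1 + 7/10z + 3/10z(1+5/9z) = 1 + z + 1/6z²
  R(z) = 1 + z + 1/6z².

Solve |R(x)|<1 on ℝ⁻.
x=-1: |R|=0.1667
R=1: x+1/6x²=0 ⇒ x=−6=-6.0000; min R=1−1/(4·1/6)=-0.5000>−1
Confirm numerically:
  x=-5.773: |R|=0.78159 <1
  x=-5.500: |R|=0.54167 <1
  x=-4.319: |R|=0.21004 <1
  x=-3.100: |R|=0.49833 <1
  x=-6.485: |R|=1.52420 >1
  x=-6.383: |R|=1.40745 >1
Interval (-6.0000, 0).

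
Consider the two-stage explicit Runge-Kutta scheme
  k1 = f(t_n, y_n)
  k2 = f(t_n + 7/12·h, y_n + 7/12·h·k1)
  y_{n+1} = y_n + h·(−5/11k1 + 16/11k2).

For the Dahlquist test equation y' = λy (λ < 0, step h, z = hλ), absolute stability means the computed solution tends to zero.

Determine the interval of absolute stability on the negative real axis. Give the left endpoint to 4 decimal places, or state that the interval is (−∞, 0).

z∈(-1.1786,0).

Set f=λy, z=hλ:
  k1=λy_n ⇒ h·k1=z·y_n;  k2=λ(1+7/12z)y_n ⇒ h·k2=z(1+7/12z)y_n
  y_{n+1}/y_n = 1 − 5/11z + 16/11z(1+7/12z) = 1 + z + 28/33z²
  R(z) = 1 + z + 28/33z².

Need |R(x)|<1, x<0.
x=-0.43: |R|=0.7269
R=1: x+28/33x²=0 ⇒ x=−33/28=-1.1786; min R=1−1/(4·28/33)=0.7054>−1
Confirm numerically:
  x=-1.029: |R|=0.86941 <1
  x=-1.002: |R|=0.84988 <1
  x=-0.708: |R|=0.71731 <1
  x=-1.567: |R|=1.51645 >1
  x=-1.481: |R|=1.38003 >1
  x=-1.435: |R|=1.31222 >1
So |R|<1 on (-1.1786, 0).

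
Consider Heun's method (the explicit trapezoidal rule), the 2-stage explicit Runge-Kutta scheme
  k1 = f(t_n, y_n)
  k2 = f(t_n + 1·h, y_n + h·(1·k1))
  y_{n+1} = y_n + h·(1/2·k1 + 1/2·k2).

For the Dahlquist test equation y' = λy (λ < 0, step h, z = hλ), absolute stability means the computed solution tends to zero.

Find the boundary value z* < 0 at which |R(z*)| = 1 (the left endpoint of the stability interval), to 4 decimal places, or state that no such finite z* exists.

Set f=λy, z=hλ:
  order 2, 2-stage ⇒ R(z)=1+z+z^2/2
  (e.g. R(-1.59)=0.67405, |R|=0.67405)

Need |R(x)|<1, x<0.
x=-1.59: |R|=0.6741
|R(-2.4)|=1.4800 |R(-2.06)|=1.0618 |R(-0.52)|=0.6152
Bisect:
  x_lo=-2.6964 |R|=1.9389  x_hi=-0.2493 |R|=0.7818
  mid=-1.47285 |R|=0.61179 →hi
  mid=-2.08462 |R|=1.08820 →lo
  mid=-1.77873 |R|=0.80321 →hi
  mid=-1.93168 |R|=0.93401 →hi
  mid=-2.00815 |R|=1.00818 →lo
  mid=-1.96991 |R|=0.97037 →hi
  mid=-1.98903 |R|=0.98909 →hi
  mid=-1.99859 |R|=0.99859 →hi
  mid=-2.00337 |R|=1.00338 →lo
  ...
  [-2.00008,-1.99993] ⇒ x*=-2.0000
So |R|<1 on (-2.0000, 0).

left endpoint -2.0000.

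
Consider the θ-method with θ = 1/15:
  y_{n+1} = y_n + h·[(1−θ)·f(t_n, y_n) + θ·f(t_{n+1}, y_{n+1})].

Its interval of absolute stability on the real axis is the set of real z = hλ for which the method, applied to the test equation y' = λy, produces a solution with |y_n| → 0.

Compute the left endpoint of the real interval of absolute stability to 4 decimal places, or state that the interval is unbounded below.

left endpoint -2.3077.

With y'=λy (z=hλ):
  y_{n+1} = y_n + z·[14/15·y_n + 1/15·y_{n+1}] ⇒ (1 − 1/15z)y_{n+1} = (1 + 14/15z)y_n
  so R(z) = (1 + 14/15z)/(1 − 1/15z).

Boundary: |R(x)|=1, x<0.
x=-0.84: |R|=0.2045
R=−1: 1+14/15x = −1+1/15x ⇒ -13/15x=2 ⇒ x=2/(-13/15)=-2.3077
Confirm numerically:
  x=-2.160: |R|=0.88811 <1
  x=-1.425: |R|=0.30137 <1
  x=-1.326: |R|=0.21830 <1
  x=-0.962: |R|=0.09598 <1
  x=-2.714: |R|=1.29818 >1
  x=-2.665: |R|=1.26295 >1
So |R|<1 on (-2.3077, 0).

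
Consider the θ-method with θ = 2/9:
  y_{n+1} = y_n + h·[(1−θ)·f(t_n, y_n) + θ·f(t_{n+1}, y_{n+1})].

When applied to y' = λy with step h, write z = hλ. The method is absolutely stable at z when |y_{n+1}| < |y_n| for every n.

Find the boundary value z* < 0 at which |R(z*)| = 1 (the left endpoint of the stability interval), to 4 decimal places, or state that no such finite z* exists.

On y'=λy, z=hλ:
  y_{n+1} = y_n + z·[7/9·y_n + 2/9·y_{n+1}] ⇒ (1 − 2/9z)y_{n+1} = (1 + 7/9z)y_n
  Hence R(z) = (1 + 7/9z)/(1 − 2/9z).

Find x<0 with |R(x)|<1.
x=-0.93: |R|=0.2293
R=−1: 1+7/9x = −1+2/9x ⇒ -5/9x=2 ⇒ x=2/(-5/9)=-3.6000
Confirm numerically:
  x=-3.348: |R|=0.91972 <1
  x=-3.043: |R|=0.81539 <1
  x=-1.848: |R|=0.31002 <1
  x=-1.531: |R|=0.14235 <1
  x=-4.151: |R|=1.15923 >1
  x=-4.084: |R|=1.14096 >1
Interval (-3.6000, 0).

left endpoint -3.6000.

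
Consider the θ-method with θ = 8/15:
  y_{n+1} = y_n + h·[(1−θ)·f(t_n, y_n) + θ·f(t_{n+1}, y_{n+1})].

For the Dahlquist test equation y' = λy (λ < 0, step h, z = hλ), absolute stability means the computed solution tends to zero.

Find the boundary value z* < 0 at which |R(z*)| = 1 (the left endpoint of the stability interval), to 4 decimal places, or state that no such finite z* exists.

Set f=λy, z=hλ:
  y_{n+1} = y_n + z·[7/15·y_n + 8/15·y_{n+1}] ⇒ (1 − 8/15z)y_{n+1} = (1 + 7/15z)y_n
  Hence R(z) = (1 + 7/15z)/(1 − 8/15z).

Find x<0 with |R(x)|<1.
x=-0.61: |R|=0.5397
x=-2: |R|=0.0323
x=-10: |R|=0.5789
x=-100: |R|=0.8405
θ=8/15≥1/2 ⇒ |1+7/15x|<|1−8/15x| ∀x<0 ⇒ unbounded interval.

interval (−∞, 0).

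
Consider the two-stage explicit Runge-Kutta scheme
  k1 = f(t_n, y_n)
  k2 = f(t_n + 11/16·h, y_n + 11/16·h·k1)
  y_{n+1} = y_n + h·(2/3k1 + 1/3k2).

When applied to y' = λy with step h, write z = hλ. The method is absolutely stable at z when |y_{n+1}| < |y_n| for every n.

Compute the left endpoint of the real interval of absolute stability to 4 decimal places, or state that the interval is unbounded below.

left endpoint -4.3636.

On y'=λy, z=hλ:
  k1=λy_n ⇒ h·k1=z·y_n;  k2=λ(1+11/16z)y_n ⇒ h·k2=z(1+11/16z)y_n
  y_{n+1}/y_n = 1 + 2/3z + 1/3z(1+11/16z) = 1 + z + 11/48z²
  so R(z) = 1 + z + 11/48z².

Solve |R(x)|<1 on ℝ⁻.
x=-1.67: |R|=0.0309
R=1: x+11/48x²=0 ⇒ x=−48/11=-4.3636; min R=1−1/(4·11/48)=-0.0909>−1
Confirm numerically:
  x=-3.656: |R|=0.40712 <1
  x=-3.376: |R|=0.23590 <1
  x=-3.215: |R|=0.15372 <1
  x=-4.860: |R|=1.55283 >1
  x=-4.743: |R|=1.41234 >1
  x=-4.550: |R|=1.19432 >1
Interval (-4.3636, 0).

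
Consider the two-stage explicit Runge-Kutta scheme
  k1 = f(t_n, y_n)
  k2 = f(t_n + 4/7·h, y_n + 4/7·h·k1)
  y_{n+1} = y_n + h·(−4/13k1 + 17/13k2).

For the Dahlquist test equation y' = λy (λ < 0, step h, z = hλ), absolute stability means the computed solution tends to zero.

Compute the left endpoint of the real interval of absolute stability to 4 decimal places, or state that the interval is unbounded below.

With y'=λy (z=hλ):
  k1=λy_n ⇒ h·k1=z·y_n;  k2=λ(1+4/7z)y_n ⇒ h·k2=z(1+4/7z)y_n
  y_{n+1}/y_n = 1 − 4/13z + 17/13z(1+4/7z) = 1 + z + 68/91z²
  ⇒ R(z) = 1 + z + 68/91z².

Find x<0 with |R(x)|<1.
x=-0.61: |R|=0.6681
R=1: x+68/91x²=0 ⇒ x=−91/68=-1.3382; min R=1−1/(4·68/91)=0.6654>−1
Confirm numerically:
  x=-1.001: |R|=0.74775 <1
  x=-0.866: |R|=0.69441 <1
  x=-0.808: |R|=0.67985 <1
  x=-0.736: |R|=0.66878 <1
  x=-1.597: |R|=1.30880 >1
  x=-1.454: |R|=1.12578 >1
  x=-1.416: |R|=1.08228 >1
Interval (-1.3382, 0).

z* = -1.3382.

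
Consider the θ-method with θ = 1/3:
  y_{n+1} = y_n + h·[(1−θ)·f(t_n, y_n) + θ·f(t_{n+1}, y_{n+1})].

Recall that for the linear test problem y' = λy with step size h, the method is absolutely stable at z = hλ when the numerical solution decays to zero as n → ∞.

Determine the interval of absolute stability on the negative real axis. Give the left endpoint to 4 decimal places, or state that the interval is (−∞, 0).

z∈(-6.0000,0).

On y'=λy, z=hλ:
  y_{n+1} = y_n + z·[2/3·y_n + 1/3·y_{n+1}] ⇒ (1 − 1/3z)y_{n+1} = (1 + 2/3z)y_n
  Hence R(z) = (1 + 2/3z)/(1 − 1/3z).

Need |R(x)|<1, x<0.
x=-0.42: |R|=0.6316
R=−1: 1+2/3x = −1+1/3x ⇒ -1/3x=2 ⇒ x=2/(-1/3)=-6.0000
Confirm numerically:
  x=-5.878: |R|=0.98626 <1
  x=-5.233: |R|=0.90684 <1
  x=-4.455: |R|=0.79276 <1
  x=-3.625: |R|=0.64151 <1
  x=-6.588: |R|=1.06133 >1
  x=-6.553: |R|=1.05789 >1
  x=-6.492: |R|=1.05183 >1
Stable set (-6.0000, 0).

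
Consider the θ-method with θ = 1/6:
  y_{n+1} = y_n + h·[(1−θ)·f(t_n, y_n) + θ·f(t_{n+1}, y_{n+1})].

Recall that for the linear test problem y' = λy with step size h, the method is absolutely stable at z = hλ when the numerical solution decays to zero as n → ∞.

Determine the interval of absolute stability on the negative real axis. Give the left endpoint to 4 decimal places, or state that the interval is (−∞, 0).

With y'=λy (z=hλ):
  y_{n+1} = y_n + z·[5/6·y_n + 1/6·y_{n+1}] ⇒ (1 − 1/6z)y_{n+1} = (1 + 5/6z)y_n
  ⇒ R(z) = (1 + 5/6z)/(1 − 1/6z).

Find x<0 with |R(x)|<1.
x=-1.38: |R|=0.1220
R=−1: 1+5/6x = −1+1/6x ⇒ -2/3x=2 ⇒ x=2/(-2/3)=-3.0000
Confirm numerically:
  x=-2.838: |R|=0.92668 <1
  x=-2.696: |R|=0.86017 <1
  x=-2.374: |R|=0.70098 <1
  x=-2.143: |R|=0.57902 <1
  x=-3.463: |R|=1.19571 >1
  x=-3.299: |R|=1.12862 >1
  x=-3.222: |R|=1.09629 >1
Interval (-3.0000, 0).

(-3.0000, 0).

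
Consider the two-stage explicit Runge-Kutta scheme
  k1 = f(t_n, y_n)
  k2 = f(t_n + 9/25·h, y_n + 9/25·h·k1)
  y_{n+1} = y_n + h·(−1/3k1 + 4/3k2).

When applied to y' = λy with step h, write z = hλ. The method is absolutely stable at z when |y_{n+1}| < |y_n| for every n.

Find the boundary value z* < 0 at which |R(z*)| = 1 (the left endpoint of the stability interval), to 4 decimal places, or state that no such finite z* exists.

Set f=λy, z=hλ:
  k1=λy_n ⇒ h·k1=z·y_n;  k2=λ(1+9/25z)y_n ⇒ h·k2=z(1+9/25z)y_n
  y_{n+1}/y_n = 1 − 1/3z + 4/3z(1+9/25z) = 1 + z + 12/25z²
  ⇒ R(z) = 1 + z + 12/25z².

Solve |R(x)|<1 on ℝ⁻.
x=-1.14: |R|=0.4838
R=1: x+12/25x²=0 ⇒ x=−25/12=-2.0833; min R=1−1/(4·12/25)=0.4792>−1
Confirm numerically:
  x=-1.973: |R|=0.89551 <1
  x=-1.593: |R|=0.62507 <1
  x=-1.461: |R|=0.56357 <1
  x=-1.163: |R|=0.48623 <1
  x=-2.550: |R|=1.57120 >1
  x=-2.341: |R|=1.28953 >1
So |R|<1 on (-2.0833, 0).

z* = -2.0833.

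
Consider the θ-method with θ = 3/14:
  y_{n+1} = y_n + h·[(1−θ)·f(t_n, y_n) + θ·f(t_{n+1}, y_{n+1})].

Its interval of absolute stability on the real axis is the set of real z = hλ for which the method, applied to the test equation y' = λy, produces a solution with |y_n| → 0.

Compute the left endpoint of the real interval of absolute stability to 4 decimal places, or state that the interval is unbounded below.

Test eqn y'=λy, z=hλ:
  y_{n+1} = y_n + z·[11/14·y_n + 3/14·y_{n+1}] ⇒ (1 − 3/14z)y_{n+1} = (1 + 11/14z)y_n
  ⇒ R(z) = (1 + 11/14z)/(1 − 3/14z).

Need |R(x)|<1, x<0.
x=-0.37: |R|=0.6572
R=−1: 1+11/14x = −1+3/14x ⇒ -4/7x=2 ⇒ x=2/(-4/7)=-3.5000
Confirm numerically:
  x=-3.412: |R|=0.97095 <1
  x=-2.385: |R|=0.57835 <1
  x=-2.236: |R|=0.51169 <1
  x=-1.470: |R|=0.11787 <1
  x=-4.067: |R|=1.17312 >1
  x=-3.697: |R|=1.06281 >1
So |R|<1 on (-3.5000, 0).

left endpoint -3.5000.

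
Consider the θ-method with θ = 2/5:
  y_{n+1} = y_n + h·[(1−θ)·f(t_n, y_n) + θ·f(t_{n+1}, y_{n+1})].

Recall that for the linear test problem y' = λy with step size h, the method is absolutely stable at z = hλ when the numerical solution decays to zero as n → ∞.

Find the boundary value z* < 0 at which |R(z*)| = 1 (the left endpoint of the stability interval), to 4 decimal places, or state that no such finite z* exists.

Set f=λy, z=hλ:
  y_{n+1} = y_n + z·[3/5·y_n + 2/5·y_{n+1}] ⇒ (1 − 2/5z)y_{n+1} = (1 + 3/5z)y_n
  R(z) = (1 + 3/5z)/(1 − 2/5z).

Find x<0 with |R(x)|<1.
x=-1.41: |R|=0.0985
R=−1: 1+3/5x = −1+2/5x ⇒ -1/5x=2 ⇒ x=2/(-1/5)=-10.0000
Confirm numerically:
  x=-9.798: |R|=0.99179 <1
  x=-8.658: |R|=0.93986 <1
  x=-8.196: |R|=0.91567 <1
  x=-5.524: |R|=0.72109 <1
  x=-10.543: |R|=1.02082 >1
  x=-10.460: |R|=1.01775 >1
Interval (-10.0000, 0).

z* = -10.0000.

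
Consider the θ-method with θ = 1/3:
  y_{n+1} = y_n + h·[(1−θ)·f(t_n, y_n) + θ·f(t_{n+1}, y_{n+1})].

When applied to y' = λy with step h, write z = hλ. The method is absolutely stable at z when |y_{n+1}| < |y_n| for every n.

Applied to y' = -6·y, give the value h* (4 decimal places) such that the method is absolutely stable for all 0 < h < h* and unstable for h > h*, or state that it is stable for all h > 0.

(-6.0000,0); λ=-6 ⇒ h* = (6)/6 = 1.0000.

With y'=λy (z=hλ):
  y_{n+1} = y_n + z·[2/3·y_n + 1/3·y_{n+1}] ⇒ (1 − 1/3z)y_{n+1} = (1 + 2/3z)y_n
  R(z) = (1 + 2/3z)/(1 − 1/3z).

Boundary: |R(x)|=1, x<0.
x=-0.56: |R|=0.5281
R=−1: 1+2/3x = −1+1/3x ⇒ -1/3x=2 ⇒ x=2/(-1/3)=-6.0000
Confirm numerically:
  x=-4.488: |R|=0.79808 <1
  x=-3.834: |R|=0.68306 <1
  x=-3.386: |R|=0.59067 <1
  x=-6.567: |R|=1.05927 >1
  x=-6.416: |R|=1.04418 >1
So |R|<1 on (-6.0000, 0).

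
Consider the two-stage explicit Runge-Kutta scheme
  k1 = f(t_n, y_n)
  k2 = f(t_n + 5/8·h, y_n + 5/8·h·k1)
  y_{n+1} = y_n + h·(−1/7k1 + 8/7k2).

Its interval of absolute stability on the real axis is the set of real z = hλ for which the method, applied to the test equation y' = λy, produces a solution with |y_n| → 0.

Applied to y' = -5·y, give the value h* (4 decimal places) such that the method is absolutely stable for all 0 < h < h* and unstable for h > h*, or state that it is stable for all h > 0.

Test eqn y'=λy, z=hλ:
  k1=λy_n ⇒ h·k1=z·y_n;  k2=λ(1+5/8z)y_n ⇒ h·k2=z(1+5/8z)y_n
  y_{n+1}/y_n = 1 − 1/7z + 8/7z(1+5/8z) = 1 + z + 5/7z²
  ⇒ R(z) = 1 + z + 5/7z².

Solve |R(x)|<1 on ℝ⁻.
x=-0.81: |R|=0.6586
R=1: x+5/7x²=0 ⇒ x=−7/5=-1.4000; min R=1−1/(4·5/7)=0.6500>−1
Confirm numerically:
  x=-1.063: |R|=0.74412 <1
  x=-0.945: |R|=0.69287 <1
  x=-0.741: |R|=0.65120 <1
  x=-1.730: |R|=1.40779 >1
  x=-1.518: |R|=1.12795 >1
Stable set (-1.4000, 0).

(-1.4000,0); λ=-5 ⇒ h* = (7/5)/5 = 0.2800.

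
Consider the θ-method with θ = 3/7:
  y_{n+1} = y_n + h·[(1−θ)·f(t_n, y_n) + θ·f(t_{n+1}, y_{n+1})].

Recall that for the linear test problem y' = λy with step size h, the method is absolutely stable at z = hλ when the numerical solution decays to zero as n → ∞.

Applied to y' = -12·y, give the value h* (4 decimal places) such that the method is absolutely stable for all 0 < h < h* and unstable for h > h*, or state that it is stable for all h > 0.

With y'=λy (z=hλ):
  y_{n+1} = y_n + z·[4/7·y_n + 3/7·y_{n+1}] ⇒ (1 − 3/7z)y_{n+1} = (1 + 4/7z)y_n
  R(z) = (1 + 4/7z)/(1 − 3/7z).

Boundary: |R(x)|=1, x<0.
x=-0.9: |R|=0.3505
R=−1: 1+4/7x = −1+3/7x ⇒ -1/7x=2 ⇒ x=2/(-1/7)=-14.0000
Confirm numerically:
  x=-12.177: |R|=0.95812 <1
  x=-6.406: |R|=0.71035 <1
  x=-5.790: |R|=0.66311 <1
  x=-14.080: |R|=1.00162 >1
  x=-14.025: |R|=1.00051 >1
So |R|<1 on (-14.0000, 0).

(-14.0000,0); λ=-12 ⇒ h* = (14)/12 = 1.1667.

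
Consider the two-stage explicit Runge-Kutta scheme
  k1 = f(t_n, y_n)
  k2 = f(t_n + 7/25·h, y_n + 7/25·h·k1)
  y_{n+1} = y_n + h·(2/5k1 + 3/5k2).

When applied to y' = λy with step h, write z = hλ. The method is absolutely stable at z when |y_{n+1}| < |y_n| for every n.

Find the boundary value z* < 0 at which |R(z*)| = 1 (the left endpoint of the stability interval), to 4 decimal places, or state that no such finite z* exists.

Test eqn y'=λy, z=hλ:
  k1=λy_n ⇒ h·k1=z·y_n;  k2=λ(1+7/25z)y_n ⇒ h·k2=z(1+7/25z)y_n
  y_{n+1}/y_n = 1 + 2/5z + 3/5z(1+7/25z) = 1 + z + 21/125z²
  Hence R(z) = 1 + z + 21/125z².

Solve |R(x)|<1 on ℝ⁻.
x=-1.12: |R|=0.0907
R=1: x+21/125x²=0 ⇒ x=−125/21=-5.9524; min R=1−1/(4·21/125)=-0.4881>−1
Confirm numerically:
  x=-5.723: |R|=0.77946 <1
  x=-4.845: |R|=0.09864 <1
  x=-4.041: |R|=0.29761 <1
  x=-2.620: |R|=0.46678 <1
  x=-6.275: |R|=1.34011 >1
  x=-6.163: |R|=1.21807 >1
  x=-6.068: |R|=1.11786 >1
So |R|<1 on (-5.9524, 0).

z* = -5.9524.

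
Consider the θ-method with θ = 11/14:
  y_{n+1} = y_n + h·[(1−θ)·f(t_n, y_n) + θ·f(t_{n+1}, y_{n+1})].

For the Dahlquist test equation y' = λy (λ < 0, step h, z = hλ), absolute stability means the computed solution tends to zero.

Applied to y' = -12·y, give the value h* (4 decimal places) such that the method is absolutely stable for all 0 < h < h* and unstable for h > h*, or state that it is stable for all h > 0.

Set f=λy, z=hλ:
  y_{n+1} = y_n + z·[3/14·y_n + 11/14·y_{n+1}] ⇒ (1 − 11/14z)y_{n+1} = (1 + 3/14z)y_n
  so R(z) = (1 + 3/14z)/(1 − 11/14z).

Solve |R(x)|<1 on ℝ⁻.
x=-1.14: |R|=0.3986
x=-2: |R|=0.2222
x=-10: |R|=0.1290
x=-100: |R|=0.2567
θ=11/14≥1/2 ⇒ |1+3/14x|<|1−11/14x| ∀x<0 ⇒ interval (−∞,0).

(−∞, 0) — no finite endpoint. Any h>0 works for λ=-12.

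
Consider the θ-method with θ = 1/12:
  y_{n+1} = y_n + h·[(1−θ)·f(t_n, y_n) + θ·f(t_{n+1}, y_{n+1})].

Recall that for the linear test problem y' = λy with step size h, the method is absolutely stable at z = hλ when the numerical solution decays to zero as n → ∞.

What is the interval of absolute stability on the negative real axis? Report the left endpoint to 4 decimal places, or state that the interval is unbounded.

z∈(-2.4000,0).

Set f=λy, z=hλ:
  y_{n+1} = y_n + z·[11/12·y_n + 1/12·y_{n+1}] ⇒ (1 − 1/12z)y_{n+1} = (1 + 11/12z)y_n
  Hence R(z) = (1 + 11/12z)/(1 − 1/12z).

Boundary: |R(x)|=1, x<0.
x=-1.75: |R|=0.5273
R=−1: 1+11/12x = −1+1/12x ⇒ -5/6x=2 ⇒ x=2/(-5/6)=-2.4000
Confirm numerically:
  x=-1.835: |R|=0.59162 <1
  x=-1.222: |R|=0.10906 <1
  x=-1.128: |R|=0.03108 <1
  x=-2.900: |R|=1.33557 >1
  x=-2.702: |R|=1.20541 >1
So |R|<1 on (-2.4000, 0).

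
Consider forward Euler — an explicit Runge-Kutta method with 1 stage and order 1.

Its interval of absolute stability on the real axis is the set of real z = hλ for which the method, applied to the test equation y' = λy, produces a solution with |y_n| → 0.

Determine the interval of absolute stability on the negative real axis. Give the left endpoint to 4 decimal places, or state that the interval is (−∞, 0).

With y'=λy (z=hλ):
  order 1, 1-stage ⇒ R(z)=1+z
  (e.g. R(-1.41)=-0.41000, |R|=0.41000)

Solve |R(x)|<1 on ℝ⁻.
x=-1.41: |R|=0.4100
|R(-1.65)|=0.6500 |R(-0.99)|=0.0100 |R(-0.72)|=0.2800
Bisect:
  x_lo=-2.4452 |R|=1.4452  x_hi=-0.1079 |R|=0.8921
  mid=-1.27656 |R|=0.27656 →hi
  mid=-1.86086 |R|=0.86086 →hi
  mid=-2.15302 |R|=1.15302 →lo
  mid=-2.00694 |R|=1.00694 →lo
  mid=-1.93390 |R|=0.93390 →hi
  mid=-1.97042 |R|=0.97042 →hi
  mid=-1.98868 |R|=0.98868 →hi
  mid=-1.99781 |R|=0.99781 →hi
  mid=-2.00238 |R|=1.00238 →lo
  mid=-2.00009 |R|=1.00009 →lo
  ...
  [-2.00009,-1.99995] ⇒ x*=-2.0000
So |R|<1 on (-2.0000, 0).

(-2.0000, 0).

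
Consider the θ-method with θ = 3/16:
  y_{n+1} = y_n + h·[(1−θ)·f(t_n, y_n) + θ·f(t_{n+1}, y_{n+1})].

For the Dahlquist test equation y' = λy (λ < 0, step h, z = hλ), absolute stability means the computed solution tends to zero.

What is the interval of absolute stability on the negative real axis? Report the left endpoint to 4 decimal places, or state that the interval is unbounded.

With y'=λy (z=hλ):
  y_{n+1} = y_n + z·[13/16·y_n + 3/16·y_{n+1}] ⇒ (1 − 3/16z)y_{n+1} = (1 + 13/16z)y_n
  Hence R(z) = (1 + 13/16z)/(1 − 3/16z).

Need |R(x)|<1, x<0.
x=-0.61: |R|=0.4526
R=−1: 1+13/16x = −1+3/16x ⇒ -5/8x=2 ⇒ x=2/(-5/8)=-3.2000
Confirm numerically:
  x=-3.098: |R|=0.95967 <1
  x=-2.517: |R|=0.70999 <1
  x=-2.186: |R|=0.55049 <1
  x=-1.978: |R|=0.44287 <1
  x=-3.482: |R|=1.10663 >1
  x=-3.238: |R|=1.01478 >1
Interval (-3.2000, 0).

z∈(-3.2000,0).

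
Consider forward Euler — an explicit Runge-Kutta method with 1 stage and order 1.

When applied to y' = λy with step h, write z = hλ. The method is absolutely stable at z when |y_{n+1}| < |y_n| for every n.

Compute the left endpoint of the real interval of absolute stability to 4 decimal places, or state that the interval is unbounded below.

z* = -2.0000.

Set f=λy, z=hλ:
  order 1, 1-stage ⇒ R(z)=1+z
  (e.g. R(-1.25)=-0.25000, |R|=0.25000)

Need |R(x)|<1, x<0.
x=-1.25: |R|=0.2500
|R(-2.17)|=1.1700 |R(-2.04)|=1.0400 |R(-1.28)|=0.2800
Bisect:
  x_lo=-2.5211 |R|=1.5211  x_hi=-0.2798 |R|=0.7202
  mid=-1.40046 |R|=0.40046 →hi
  mid=-1.96080 |R|=0.96080 →hi
  mid=-2.24097 |R|=1.24097 →lo
  mid=-2.10089 |R|=1.10089 →lo
  mid=-2.03085 |R|=1.03085 →lo
  mid=-1.99582 |R|=0.99582 →hi
  mid=-2.01333 |R|=1.01333 →lo
  ...
  [-2.00006,-1.99993] ⇒ x*=-2.0000
So |R|<1 on (-2.0000, 0).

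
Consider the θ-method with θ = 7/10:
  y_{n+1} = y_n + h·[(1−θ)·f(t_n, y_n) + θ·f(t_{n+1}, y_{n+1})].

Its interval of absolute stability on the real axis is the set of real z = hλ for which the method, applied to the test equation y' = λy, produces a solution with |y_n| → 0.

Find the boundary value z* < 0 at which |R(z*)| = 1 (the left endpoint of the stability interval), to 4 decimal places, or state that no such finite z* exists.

Test eqn y'=λy, z=hλ:
  y_{n+1} = y_n + z·[3/10·y_n + 7/10·y_{n+1}] ⇒ (1 − 7/10z)y_{n+1} = (1 + 3/10z)y_n
  so R(z) = (1 + 3/10z)/(1 − 7/10z).

Solve |R(x)|<1 on ℝ⁻.
x=-1.73: |R|=0.2175
x=-2: |R|=0.1667
x=-10: |R|=0.2500
x=-100: |R|=0.4085
θ=7/10≥1/2 ⇒ |1+3/10x|<|1−7/10x| ∀x<0 ⇒ stable on all of ℝ⁻.

(−∞, 0) — no finite endpoint.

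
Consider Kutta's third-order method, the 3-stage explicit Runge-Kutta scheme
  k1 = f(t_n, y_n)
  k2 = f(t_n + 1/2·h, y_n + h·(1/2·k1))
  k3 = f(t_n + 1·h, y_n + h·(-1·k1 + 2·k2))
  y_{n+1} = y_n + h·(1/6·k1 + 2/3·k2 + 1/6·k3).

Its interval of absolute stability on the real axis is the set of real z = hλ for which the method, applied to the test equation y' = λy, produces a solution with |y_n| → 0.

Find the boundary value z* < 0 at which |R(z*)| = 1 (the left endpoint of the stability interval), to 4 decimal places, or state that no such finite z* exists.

On y'=λy, z=hλ:
  order 3, 3-stage ⇒ R(z)=1+z+z^2/2+z^3/6
  (e.g. R(-0.69)=0.49330, |R|=0.49330)

Solve |R(x)|<1 on ℝ⁻.
x=-0.69: |R|=0.4933
|R(-2.74)|=1.4147 |R(-2.56)|=1.0794 |R(-1.43)|=0.1051
Bisect:
  x_lo=-3.3920 |R|=3.1438  x_hi=-0.2848 |R|=0.7519
  mid=-1.83843 |R|=0.18411 →hi
  mid=-2.61524 |R|=1.17664 →lo
  mid=-2.22683 |R|=0.58784 →hi
  mid=-2.42103 |R|=0.85544 →hi
  mid=-2.51814 |R|=1.00888 →lo
  mid=-2.46959 |R|=0.93043 →hi
  mid=-2.49386 |R|=0.96922 →hi
  ...
  [-2.51283,-2.51264] ⇒ x*=-2.5127
Stable set (-2.5127, 0).

z* = -2.5127.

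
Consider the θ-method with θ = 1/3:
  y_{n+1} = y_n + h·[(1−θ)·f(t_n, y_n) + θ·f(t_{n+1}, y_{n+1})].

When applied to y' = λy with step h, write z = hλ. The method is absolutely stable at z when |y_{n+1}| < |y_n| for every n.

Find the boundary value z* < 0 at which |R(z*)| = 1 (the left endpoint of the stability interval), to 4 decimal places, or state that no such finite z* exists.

Set f=λy, z=hλ:
  y_{n+1} = y_n + z·[2/3·y_n + 1/3·y_{n+1}] ⇒ (1 − 1/3z)y_{n+1} = (1 + 2/3z)y_n
  R(z) = (1 + 2/3z)/(1 − 1/3z).

Solve |R(x)|<1 on ℝ⁻.
x=-1.14: |R|=0.1739
R=−1: 1+2/3x = −1+1/3x ⇒ -1/3x=2 ⇒ x=2/(-1/3)=-6.0000
Confirm numerically:
  x=-4.823: |R|=0.84955 <1
  x=-4.301: |R|=0.76729 <1
  x=-4.182: |R|=0.74687 <1
  x=-6.457: |R|=1.04832 >1
  x=-6.333: |R|=1.03568 >1
Stable set (-6.0000, 0).

left endpoint -6.0000.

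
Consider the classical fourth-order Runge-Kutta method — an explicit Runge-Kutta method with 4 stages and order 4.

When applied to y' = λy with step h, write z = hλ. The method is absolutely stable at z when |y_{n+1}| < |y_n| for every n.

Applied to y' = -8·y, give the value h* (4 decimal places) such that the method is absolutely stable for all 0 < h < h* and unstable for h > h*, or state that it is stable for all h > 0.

(-2.7853,0); λ=-8 ⇒ h* = 0.3482.

With y'=λy (z=hλ):
  order 4, 4-stage ⇒ R(z)=1+z+z^2/2+z^3/6+z^4/24
  (e.g. R(-1.5)=0.27344, |R|=0.27344)

Solve |R(x)|<1 on ℝ⁻.
x=-1.5: |R|=0.2734
|R(-2.22)|=0.4327 |R(-1.88)|=0.3003 |R(-1.5)|=0.2734
Bisect:
  x_lo=-3.5218 |R|=2.8093  x_hi=-0.3344 |R|=0.7158
  mid=-1.92809 |R|=0.31189 →hi
  mid=-2.72494 |R|=0.91275 →hi
  mid=-3.12336 |R|=1.64138 →lo
  mid=-2.92415 |R|=1.23035 →lo
  mid=-2.82454 |R|=1.06081 →lo
  mid=-2.77474 |R|=0.98421 →hi
  mid=-2.79964 |R|=1.02185 →lo
  mid=-2.78719 |R|=1.00287 →lo
  ...
  [-2.78544,-2.78525] ⇒ x*=-2.7853
So |R|<1 on (-2.7853, 0).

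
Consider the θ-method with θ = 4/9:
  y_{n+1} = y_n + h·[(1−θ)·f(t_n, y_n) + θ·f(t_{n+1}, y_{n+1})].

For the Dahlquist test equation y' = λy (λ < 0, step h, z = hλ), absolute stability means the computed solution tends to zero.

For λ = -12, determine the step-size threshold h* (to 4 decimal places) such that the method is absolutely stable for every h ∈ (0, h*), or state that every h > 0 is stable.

On y'=λy, z=hλ:
  y_{n+1} = y_n + z·[5/9·y_n + 4/9·y_{n+1}] ⇒ (1 − 4/9z)y_{n+1} = (1 + 5/9z)y_n
  Hence R(z) = (1 + 5/9z)/(1 − 4/9z).

Find x<0 with |R(x)|<1.
x=-1.12: |R|=0.2522
R=−1: 1+5/9x = −1+4/9x ⇒ -1/9x=2 ⇒ x=2/(-1/9)=-18.0000
Confirm numerically:
  x=-14.522: |R|=0.94816 <1
  x=-12.417: |R|=0.90484 <1
  x=-12.414: |R|=0.90477 <1
  x=-9.075: |R|=0.80298 <1
  x=-18.423: |R|=1.00512 >1
  x=-18.253: |R|=1.00308 >1
So |R|<1 on (-18.0000, 0).

(-18.0000,0); λ=-12 ⇒ h* = (18)/12 = 1.5000.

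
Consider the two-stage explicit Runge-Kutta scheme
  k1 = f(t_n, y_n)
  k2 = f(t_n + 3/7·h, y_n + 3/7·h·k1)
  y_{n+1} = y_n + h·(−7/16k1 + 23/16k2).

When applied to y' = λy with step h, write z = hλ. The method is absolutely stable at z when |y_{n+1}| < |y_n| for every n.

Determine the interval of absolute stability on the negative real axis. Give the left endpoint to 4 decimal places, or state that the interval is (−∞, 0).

z∈(-1.6232,0).

With y'=λy (z=hλ):
  k1=λy_n ⇒ h·k1=z·y_n;  k2=λ(1+3/7z)y_n ⇒ h·k2=z(1+3/7z)y_n
  y_{n+1}/y_n = 1 − 7/16z + 23/16z(1+3/7z) = 1 + z + 69/112z²
  Hence R(z) = 1 + z + 69/112z².

Boundary: |R(x)|=1, x<0.
x=-1.01: |R|=0.6185
R=1: x+69/112x²=0 ⇒ x=−112/69=-1.6232; min R=1−1/(4·69/112)=0.5942>−1
Confirm numerically:
  x=-1.384: |R|=0.79606 <1
  x=-1.349: |R|=0.77213 <1
  x=-0.740: |R|=0.59736 <1
  x=-0.722: |R|=0.59915 <1
  x=-2.015: |R|=1.48639 >1
  x=-1.888: |R|=1.30801 >1
  x=-1.834: |R|=1.23819 >1
Stable set (-1.6232, 0).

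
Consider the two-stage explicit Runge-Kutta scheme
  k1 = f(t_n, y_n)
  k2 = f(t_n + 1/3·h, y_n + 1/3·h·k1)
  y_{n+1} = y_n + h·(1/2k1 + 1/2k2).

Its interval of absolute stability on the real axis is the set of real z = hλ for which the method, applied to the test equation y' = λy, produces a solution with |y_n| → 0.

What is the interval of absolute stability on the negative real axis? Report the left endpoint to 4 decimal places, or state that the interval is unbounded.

(-6.0000, 0).

Set f=λy, z=hλ:
  k1=λy_n ⇒ h·k1=z·y_n;  k2=λ(1+1/3z)y_n ⇒ h·k2=z(1+1/3z)y_n
  y_{n+1}/y_n = 1 + 1/2z + 1/2z(1+1/3z) = 1 + z + 1/6z²
  so R(z) = 1 + z + 1/6z².

Solve |R(x)|<1 on ℝ⁻.
x=-1.02: |R|=0.1534
R=1: x+1/6x²=0 ⇒ x=−6=-6.0000; min R=1−1/(4·1/6)=-0.5000>−1
Confirm numerically:
  x=-5.442: |R|=0.49389 <1
  x=-5.065: |R|=0.21070 <1
  x=-4.750: |R|=0.01042 <1
  x=-4.715: |R|=0.00980 <1
  x=-6.439: |R|=1.47112 >1
  x=-6.356: |R|=1.37712 >1
  x=-6.062: |R|=1.06264 >1
Interval (-6.0000, 0).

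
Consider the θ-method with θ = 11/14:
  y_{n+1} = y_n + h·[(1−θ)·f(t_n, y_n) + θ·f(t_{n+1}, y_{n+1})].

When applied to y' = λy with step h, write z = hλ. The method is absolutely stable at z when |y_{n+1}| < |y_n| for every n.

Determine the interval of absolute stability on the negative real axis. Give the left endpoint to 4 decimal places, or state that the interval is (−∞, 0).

(−∞, 0) — no finite endpoint.

With y'=λy (z=hλ):
  y_{n+1} = y_n + z·[3/14·y_n + 11/14·y_{n+1}] ⇒ (1 − 11/14z)y_{n+1} = (1 + 3/14z)y_n
  R(z) = (1 + 3/14z)/(1 − 11/14z).

Find x<0 with |R(x)|<1.
x=-1.74: |R|=0.2649
x=-2: |R|=0.2222
x=-10: |R|=0.1290
x=-100: |R|=0.2567
θ=11/14≥1/2 ⇒ |1+3/14x|<|1−11/14x| ∀x<0 ⇒ stable on all of ℝ⁻.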